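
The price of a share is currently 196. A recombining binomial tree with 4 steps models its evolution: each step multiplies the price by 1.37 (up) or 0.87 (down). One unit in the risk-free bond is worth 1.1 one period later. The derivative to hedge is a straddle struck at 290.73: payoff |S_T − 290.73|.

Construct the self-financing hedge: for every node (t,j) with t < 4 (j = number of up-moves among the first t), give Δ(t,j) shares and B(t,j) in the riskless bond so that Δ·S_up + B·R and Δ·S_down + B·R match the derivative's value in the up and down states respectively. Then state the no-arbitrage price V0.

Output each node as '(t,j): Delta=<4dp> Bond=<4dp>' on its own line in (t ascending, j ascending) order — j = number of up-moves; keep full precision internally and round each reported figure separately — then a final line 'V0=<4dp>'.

(0,0): Delta=0.1526 Bond=39.5431
(1,0): Delta=-0.3940 Bond=136.6951
(1,1): Delta=0.5600 Bond=-65.9086
(2,0): Delta=-1.0000 Bond=240.2727
(2,1): Delta=0.0578 Bond=44.8202
(2,2): Delta=0.9344 Bond=-210.2225
(3,0): Delta=-1.0000 Bond=264.3000
(3,1): Delta=-1.0000 Bond=264.3000
(3,2): Delta=0.8464 Bond=-203.0865
(3,3): Delta=1.0000 Bond=-264.3000
V0=69.4516

Since d<R<u, set p* = (R−d)/(u−d) = 0.4600; price each node as the discounted p*-expectation of its children.
At expiry t=4: V(4,0)=178.4421, V(4,1)=113.9088, V(4,2)=12.2874, V(4,3)=147.7371, V(4,4)=399.7297
  t=3,j=0: stock 129.0666 → up 176.8212 (V=113.9088), down 112.2879 (V=178.4421). Price 135.2334; hedge Δ=-1.0000, bond B=264.3000.
  t=3,j=1: stock 203.2428 → up 278.4426 (V=12.2874), down 176.8212 (V=113.9088). Price 61.0572; hedge Δ=-1.0000, bond B=264.3000.
  t=3,j=2: stock 320.0490 → up 438.4671 (V=147.7371), down 278.4426 (V=12.2874). Price 67.8130; hedge Δ=0.8464, bond B=-203.0865.
  t=3,j=3: stock 503.9852 → up 690.4597 (V=399.7297), down 438.4671 (V=147.7371). Price 239.6852; hedge Δ=1.0000, bond B=-264.3000.
  t=2,j=0: stock 148.3524 → up 203.2428 (V=61.0572), down 129.0666 (V=135.2334). Price 91.9203; hedge Δ=-1.0000, bond B=240.2727.
  t=2,j=1: stock 233.6124 → up 320.0490 (V=67.8130), down 203.2428 (V=61.0572). Price 58.3317; hedge Δ=0.0578, bond B=44.8202.
  t=2,j=2: stock 367.8724 → up 503.9852 (V=239.6852), down 320.0490 (V=67.8130). Price 133.5220; hedge Δ=0.9344, bond B=-210.2225.
  t=1,j=0: stock 170.5200 → up 233.6124 (V=58.3317), down 148.3524 (V=91.9203). Price 69.5178; hedge Δ=-0.3940, bond B=136.6951.
  t=1,j=1: stock 268.5200 → up 367.8724 (V=133.5220), down 233.6124 (V=58.3317). Price 84.4720; hedge Δ=0.5600, bond B=-65.9086.
  t=0,j=0: stock 196.0000 → up 268.5200 (V=84.4720), down 170.5200 (V=69.5178). Price 69.4516; hedge Δ=0.1526, bond B=39.5431.
Each (Δ,B) replicates both successor values, so the strategy is self-financing and V0 is arbitrage-free.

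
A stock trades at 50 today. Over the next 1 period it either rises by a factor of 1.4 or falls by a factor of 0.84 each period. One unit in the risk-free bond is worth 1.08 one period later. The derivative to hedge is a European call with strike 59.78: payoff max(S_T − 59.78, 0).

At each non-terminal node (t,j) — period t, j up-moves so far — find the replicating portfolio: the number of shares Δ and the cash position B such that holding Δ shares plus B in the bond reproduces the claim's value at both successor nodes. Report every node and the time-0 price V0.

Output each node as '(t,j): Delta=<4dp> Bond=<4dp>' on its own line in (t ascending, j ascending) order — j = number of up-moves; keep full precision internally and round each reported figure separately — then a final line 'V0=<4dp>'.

Under the risk-neutral measure, an up-move has probability p* = (R−d)/(u−d) = 0.4286 and values discount at R = 1.08.
Payoff layer (t=1): V(1,0)=0.0000, V(1,1)=10.2200
Node (0,0) S=50.0000: V=(p*·10.2200+(1−p*)·0.0000)/1.08=4.0556; Δ=(10.2200−0.0000)/(70.0000−42.0000)=0.3650; B=V−Δ·S=-14.1944
Self-financing check: at every node Δ·S+B equals the discounted successor values.

(0,0): Delta=0.3650 Bond=-14.1944
V0=4.0556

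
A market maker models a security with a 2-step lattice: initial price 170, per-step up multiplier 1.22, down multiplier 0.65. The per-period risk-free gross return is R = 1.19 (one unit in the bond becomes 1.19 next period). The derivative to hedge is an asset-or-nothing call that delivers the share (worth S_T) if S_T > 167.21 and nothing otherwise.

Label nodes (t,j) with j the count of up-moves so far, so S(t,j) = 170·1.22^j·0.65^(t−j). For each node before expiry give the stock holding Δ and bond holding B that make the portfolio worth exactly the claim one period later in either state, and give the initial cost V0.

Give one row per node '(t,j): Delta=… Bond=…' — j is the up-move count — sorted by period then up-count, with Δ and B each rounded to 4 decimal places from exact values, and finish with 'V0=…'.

Since d<R<u, set p* = (R−d)/(u−d) = 0.9474; price each node as the discounted p*-expectation of its children.
Payoff layer (t=2): V(2,0)=0.0000, V(2,1)=0.0000, V(2,2)=253.0280
(1,0): S=110.5000. Δ = (V_up−V_dn)/(S_up−S_dn) = (0.0000−0.0000)/(134.8100−71.8250) = 0.0000. V = [p*·0.0000 + (1−p*)·0.0000]/1.19 = 0.0000. B = V − Δ·S = 0.0000.
(1,1): S=207.4000. Δ = (V_up−V_dn)/(S_up−S_dn) = (253.0280−0.0000)/(253.0280−134.8100) = 2.1404. V = [p*·253.0280 + (1−p*)·0.0000]/1.19 = 201.4376. B = V − Δ·S = -242.4712.
(0,0): S=170.0000. Δ = (V_up−V_dn)/(S_up−S_dn) = (201.4376−0.0000)/(207.4000−110.5000) = 2.0788. V = [p*·201.4376 + (1−p*)·0.0000]/1.19 = 160.3661. B = V − Δ·S = -193.0332.
Self-financing check: at every node Δ·S+B equals the discounted successor values.

(0,0): Delta=2.0788 Bond=-193.0332
(1,0): Delta=0.0000 Bond=0.0000
(1,1): Delta=2.1404 Bond=-242.4712
V0=160.3661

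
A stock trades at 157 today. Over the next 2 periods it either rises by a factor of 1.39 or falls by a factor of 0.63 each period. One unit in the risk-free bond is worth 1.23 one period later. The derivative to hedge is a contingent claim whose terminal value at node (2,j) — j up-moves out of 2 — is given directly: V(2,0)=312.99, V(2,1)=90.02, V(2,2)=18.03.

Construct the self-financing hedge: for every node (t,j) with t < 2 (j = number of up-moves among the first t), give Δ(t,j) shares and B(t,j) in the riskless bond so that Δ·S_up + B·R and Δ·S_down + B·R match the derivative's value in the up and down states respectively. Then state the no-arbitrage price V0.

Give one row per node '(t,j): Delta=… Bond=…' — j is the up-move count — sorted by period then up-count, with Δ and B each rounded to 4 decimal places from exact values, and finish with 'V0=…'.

Under the risk-neutral measure, an up-move has probability p* = (R−d)/(u−d) = 0.7895 and values discount at R = 1.23.
Terminal payoffs: V(2,0)=312.9900, V(2,1)=90.0200, V(2,2)=18.0300
Node (1,0) S=98.9100: V=(p*·90.0200+(1−p*)·312.9900)/1.23=111.3504; Δ=(90.0200−312.9900)/(137.4849−62.3133)=-2.9661; B=V−Δ·S=404.7320
Node (1,1) S=218.2300: V=(p*·18.0300+(1−p*)·90.0200)/1.23=26.9803; Δ=(18.0300−90.0200)/(303.3397−137.4849)=-0.4341; B=V−Δ·S=121.7040
Node (0,0) S=157.0000: V=(p*·26.9803+(1−p*)·111.3504)/1.23=36.3760; Δ=(26.9803−111.3504)/(218.2300−98.9100)=-0.7071; B=V−Δ·S=147.3893
Each (Δ,B) replicates both successor values, so the strategy is self-financing and V0 is arbitrage-free.

(0,0): Delta=-0.7071 Bond=147.3893
(1,0): Delta=-2.9661 Bond=404.7320
(1,1): Delta=-0.4341 Bond=121.7040
V0=36.3760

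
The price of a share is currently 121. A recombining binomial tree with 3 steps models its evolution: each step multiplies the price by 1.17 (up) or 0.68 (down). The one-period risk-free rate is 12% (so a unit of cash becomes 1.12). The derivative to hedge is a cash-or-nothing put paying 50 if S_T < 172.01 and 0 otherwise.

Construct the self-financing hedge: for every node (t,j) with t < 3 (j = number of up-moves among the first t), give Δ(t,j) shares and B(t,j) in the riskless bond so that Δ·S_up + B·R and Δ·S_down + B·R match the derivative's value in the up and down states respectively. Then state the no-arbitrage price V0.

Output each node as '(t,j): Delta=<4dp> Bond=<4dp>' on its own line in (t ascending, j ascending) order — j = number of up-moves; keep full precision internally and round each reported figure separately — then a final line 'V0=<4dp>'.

No-arbitrage ⇒ martingale measure with p* = (R−d)/(u−d) = 0.8980.
Terminal values V(3,·): V(3,0)=50.0000, V(3,1)=50.0000, V(3,2)=50.0000, V(3,3)=0.0000
  t=2,j=0: stock 55.9504 → up 65.4620 (V=50.0000), down 38.0463 (V=50.0000). Price 44.6429; hedge Δ=0.0000, bond B=44.6429.
  t=2,j=1: stock 96.2676 → up 112.6331 (V=50.0000), down 65.4620 (V=50.0000). Price 44.6429; hedge Δ=0.0000, bond B=44.6429.
  t=2,j=2: stock 165.6369 → up 193.7952 (V=0.0000), down 112.6331 (V=50.0000). Price 4.5554; hedge Δ=-0.6161, bond B=106.5962.
  t=1,j=0: stock 82.2800 → up 96.2676 (V=44.6429), down 55.9504 (V=44.6429). Price 39.8597; hedge Δ=0.0000, bond B=39.8597.
  t=1,j=1: stock 141.5700 → up 165.6369 (V=4.5554), down 96.2676 (V=44.6429). Price 7.7196; hedge Δ=-0.5779, bond B=89.5307.
  t=0,j=0: stock 121.0000 → up 141.5700 (V=7.7196), down 82.2800 (V=39.8597). Price 9.8207; hedge Δ=-0.5421, bond B=75.4127.
Check: Δ(0,0)·S0 + B(0,0) = 9.8207 = V0.

(0,0): Delta=-0.5421 Bond=75.4127
(1,0): Delta=0.0000 Bond=39.8597
(1,1): Delta=-0.5779 Bond=89.5307
(2,0): Delta=0.0000 Bond=44.6429
(2,1): Delta=0.0000 Bond=44.6429
(2,2): Delta=-0.6161 Bond=106.5962
V0=9.8207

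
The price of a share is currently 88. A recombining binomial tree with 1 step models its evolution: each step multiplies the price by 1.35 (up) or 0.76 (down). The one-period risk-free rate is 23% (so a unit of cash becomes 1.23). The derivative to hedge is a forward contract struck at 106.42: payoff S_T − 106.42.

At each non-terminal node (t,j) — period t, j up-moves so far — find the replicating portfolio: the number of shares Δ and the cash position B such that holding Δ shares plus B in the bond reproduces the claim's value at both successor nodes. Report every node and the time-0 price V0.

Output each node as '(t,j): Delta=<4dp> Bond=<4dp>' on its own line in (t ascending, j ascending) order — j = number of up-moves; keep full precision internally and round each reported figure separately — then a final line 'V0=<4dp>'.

No-arbitrage ⇒ martingale measure with p* = (R−d)/(u−d) = 0.7966.
Payoff layer (t=1): V(1,0)=-39.5400, V(1,1)=12.3800
Node (0,0) S=88.0000: V=(p*·12.3800+(1−p*)·-39.5400)/1.23=1.4797; Δ=(12.3800−-39.5400)/(118.8000−66.8800)=1.0000; B=V−Δ·S=-86.5203
Each (Δ,B) replicates both successor values, so the strategy is self-financing and V0 is arbitrage-free.

(0,0): Delta=1.0000 Bond=-86.5203
V0=1.4797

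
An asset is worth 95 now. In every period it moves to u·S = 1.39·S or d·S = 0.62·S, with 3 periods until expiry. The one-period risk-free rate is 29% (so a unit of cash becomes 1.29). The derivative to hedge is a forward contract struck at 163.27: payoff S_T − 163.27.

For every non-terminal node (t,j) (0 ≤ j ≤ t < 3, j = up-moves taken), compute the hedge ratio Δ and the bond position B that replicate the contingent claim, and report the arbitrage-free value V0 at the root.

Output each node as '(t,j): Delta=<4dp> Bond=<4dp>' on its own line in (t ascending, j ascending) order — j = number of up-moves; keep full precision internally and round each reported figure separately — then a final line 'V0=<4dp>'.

(0,0): Delta=1.0000 Bond=-76.0567
(1,0): Delta=1.0000 Bond=-98.1131
(1,1): Delta=1.0000 Bond=-98.1131
(2,0): Delta=1.0000 Bond=-126.5659
(2,1): Delta=1.0000 Bond=-126.5659
(2,2): Delta=1.0000 Bond=-126.5659
V0=18.9433

No-arbitrage ⇒ martingale measure with p* = (R−d)/(u−d) = 0.8701.
Terminal values V(3,·): V(3,0)=-140.6288, V(3,1)=-112.5100, V(3,2)=-49.4693, V(3,3)=91.8638
Node (2,0) S=36.5180: V=(p*·-112.5100+(1−p*)·-140.6288)/1.29=-90.0479; Δ=(-112.5100−-140.6288)/(50.7600−22.6412)=1.0000; B=V−Δ·S=-126.5659
Node (2,1) S=81.8710: V=(p*·-49.4693+(1−p*)·-112.5100)/1.29=-44.6949; Δ=(-49.4693−-112.5100)/(113.8007−50.7600)=1.0000; B=V−Δ·S=-126.5659
Node (2,2) S=183.5495: V=(p*·91.8638+(1−p*)·-49.4693)/1.29=56.9836; Δ=(91.8638−-49.4693)/(255.1338−113.8007)=1.0000; B=V−Δ·S=-126.5659
Node (1,0) S=58.9000: V=(p*·-44.6949+(1−p*)·-90.0479)/1.29=-39.2131; Δ=(-44.6949−-90.0479)/(81.8710−36.5180)=1.0000; B=V−Δ·S=-98.1131
Node (1,1) S=132.0500: V=(p*·56.9836+(1−p*)·-44.6949)/1.29=33.9369; Δ=(56.9836−-44.6949)/(183.5495−81.8710)=1.0000; B=V−Δ·S=-98.1131
Node (0,0) S=95.0000: V=(p*·33.9369+(1−p*)·-39.2131)/1.29=18.9433; Δ=(33.9369−-39.2131)/(132.0500−58.9000)=1.0000; B=V−Δ·S=-76.0567
The time-0 hedge costs 18.9433, which is the no-arbitrage price.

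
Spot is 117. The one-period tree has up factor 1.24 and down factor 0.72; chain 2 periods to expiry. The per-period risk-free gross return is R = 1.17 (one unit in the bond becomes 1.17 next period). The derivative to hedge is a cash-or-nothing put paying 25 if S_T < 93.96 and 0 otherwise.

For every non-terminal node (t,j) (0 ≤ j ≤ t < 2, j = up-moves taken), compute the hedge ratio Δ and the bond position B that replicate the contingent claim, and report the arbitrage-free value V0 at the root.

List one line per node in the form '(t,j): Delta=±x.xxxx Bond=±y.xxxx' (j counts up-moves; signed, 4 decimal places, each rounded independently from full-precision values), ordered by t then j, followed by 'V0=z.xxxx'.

(0,0): Delta=-0.0473 Bond=5.8625
(1,0): Delta=-0.5707 Bond=50.9533
(1,1): Delta=0.0000 Bond=0.0000
V0=0.3309

Since d<R<u, set p* = (R−d)/(u−d) = 0.8654; price each node as the discounted p*-expectation of its children.
Terminal payoffs: V(2,0)=25.0000, V(2,1)=0.0000, V(2,2)=0.0000
  t=1,j=0: stock 84.2400 → up 104.4576 (V=0.0000), down 60.6528 (V=25.0000). Price 2.8764; hedge Δ=-0.5707, bond B=50.9533.
  t=1,j=1: stock 145.0800 → up 179.8992 (V=0.0000), down 104.4576 (V=0.0000). Price 0.0000; hedge Δ=0.0000, bond B=0.0000.
  t=0,j=0: stock 117.0000 → up 145.0800 (V=0.0000), down 84.2400 (V=2.8764). Price 0.3309; hedge Δ=-0.0473, bond B=5.8625.
Each (Δ,B) replicates both successor values, so the strategy is self-financing and V0 is arbitrage-free.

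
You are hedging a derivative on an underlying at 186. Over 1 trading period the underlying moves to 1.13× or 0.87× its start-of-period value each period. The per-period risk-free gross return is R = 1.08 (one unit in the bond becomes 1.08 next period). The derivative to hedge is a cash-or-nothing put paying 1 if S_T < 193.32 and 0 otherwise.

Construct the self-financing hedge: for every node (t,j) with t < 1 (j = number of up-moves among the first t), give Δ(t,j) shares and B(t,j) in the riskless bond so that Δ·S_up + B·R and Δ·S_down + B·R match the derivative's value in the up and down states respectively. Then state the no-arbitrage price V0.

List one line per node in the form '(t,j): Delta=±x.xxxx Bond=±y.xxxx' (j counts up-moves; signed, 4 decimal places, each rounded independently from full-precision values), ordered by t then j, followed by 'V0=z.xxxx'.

(0,0): Delta=-0.0207 Bond=4.0242
V0=0.1781

Risk-neutral probability p* = (R−d)/(u−d) = (1.08−0.87)/(1.13−0.87) = 0.8077.
Terminal payoffs: V(1,0)=1.0000, V(1,1)=0.0000
(0,0): S=186.0000. Δ = (V_up−V_dn)/(S_up−S_dn) = (0.0000−1.0000)/(210.1800−161.8200) = -0.0207. V = [p*·0.0000 + (1−p*)·1.0000]/1.08 = 0.1781. B = V − Δ·S = 4.0242.
The time-0 hedge costs 0.1781, which is the no-arbitrage price.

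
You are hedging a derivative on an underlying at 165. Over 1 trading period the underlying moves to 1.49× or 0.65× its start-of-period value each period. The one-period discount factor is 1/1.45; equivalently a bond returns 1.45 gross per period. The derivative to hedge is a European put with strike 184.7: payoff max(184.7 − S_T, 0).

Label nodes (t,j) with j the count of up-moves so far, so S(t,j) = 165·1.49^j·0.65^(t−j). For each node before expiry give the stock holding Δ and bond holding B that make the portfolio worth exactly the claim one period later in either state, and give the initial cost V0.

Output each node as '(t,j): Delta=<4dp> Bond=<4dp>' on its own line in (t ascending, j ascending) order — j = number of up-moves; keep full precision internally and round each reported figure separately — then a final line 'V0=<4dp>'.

Under the risk-neutral measure, an up-move has probability p* = (R−d)/(u−d) = 0.9524 and values discount at R = 1.45.
At expiry t=1: V(1,0)=77.4500, V(1,1)=0.0000
(0,0): S=165.0000. Δ = (V_up−V_dn)/(S_up−S_dn) = (0.0000−77.4500)/(245.8500−107.2500) = -0.5588. V = [p*·0.0000 + (1−p*)·77.4500]/1.45 = 2.5435. B = V − Δ·S = 94.7459.
The time-0 hedge costs 2.5435, which is the no-arbitrage price.

(0,0): Delta=-0.5588 Bond=94.7459
V0=2.5435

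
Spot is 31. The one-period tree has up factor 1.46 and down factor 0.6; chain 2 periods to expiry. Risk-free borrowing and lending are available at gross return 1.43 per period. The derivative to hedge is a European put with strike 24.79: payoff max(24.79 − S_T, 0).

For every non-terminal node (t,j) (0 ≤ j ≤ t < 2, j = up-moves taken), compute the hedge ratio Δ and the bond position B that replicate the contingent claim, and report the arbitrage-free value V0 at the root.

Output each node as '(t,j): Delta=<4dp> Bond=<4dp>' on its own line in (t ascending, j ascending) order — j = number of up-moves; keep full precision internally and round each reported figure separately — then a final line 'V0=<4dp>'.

Under the risk-neutral measure, an up-move has probability p* = (R−d)/(u−d) = 0.9651 and values discount at R = 1.43.
Payoff layer (t=2): V(2,0)=13.6300, V(2,1)=0.0000, V(2,2)=0.0000
  t=1,j=0: stock 18.6000 → up 27.1560 (V=0.0000), down 11.1600 (V=13.6300). Price 0.3325; hedge Δ=-0.8521, bond B=16.1813.
  t=1,j=1: stock 45.2600 → up 66.0796 (V=0.0000), down 27.1560 (V=0.0000). Price 0.0000; hedge Δ=0.0000, bond B=0.0000.
  t=0,j=0: stock 31.0000 → up 45.2600 (V=0.0000), down 18.6000 (V=0.3325). Price 0.0081; hedge Δ=-0.0125, bond B=0.3947.
Each (Δ,B) replicates both successor values, so the strategy is self-financing and V0 is arbitrage-free.

(0,0): Delta=-0.0125 Bond=0.3947
(1,0): Delta=-0.8521 Bond=16.1813
(1,1): Delta=0.0000 Bond=0.0000
V0=0.0081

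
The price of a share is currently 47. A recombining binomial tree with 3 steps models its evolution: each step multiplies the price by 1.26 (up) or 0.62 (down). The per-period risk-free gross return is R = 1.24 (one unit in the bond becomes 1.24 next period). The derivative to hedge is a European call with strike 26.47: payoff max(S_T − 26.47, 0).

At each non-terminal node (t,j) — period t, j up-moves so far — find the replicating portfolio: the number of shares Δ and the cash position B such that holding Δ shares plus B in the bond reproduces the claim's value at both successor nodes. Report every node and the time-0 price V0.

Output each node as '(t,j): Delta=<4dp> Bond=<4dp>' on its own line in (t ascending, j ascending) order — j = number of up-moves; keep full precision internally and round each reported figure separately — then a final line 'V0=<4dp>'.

(0,0): Delta=0.9949 Bond=-13.6379
(1,0): Delta=0.8291 Bond=-12.0805
(1,1): Delta=0.9975 Bond=-17.0669
(2,0): Delta=0.0000 Bond=0.0000
(2,1): Delta=0.8423 Bond=-15.4630
(2,2): Delta=1.0000 Bond=-21.3468
V0=33.1226

Since d<R<u, set p* = (R−d)/(u−d) = 0.9688; price each node as the discounted p*-expectation of its children.
Payoff layer (t=3): V(3,0)=0.0000, V(3,1)=0.0000, V(3,2)=19.7927, V(3,3)=67.5477
(2,0): S=18.0668. Δ = (V_up−V_dn)/(S_up−S_dn) = (0.0000−0.0000)/(22.7642−11.2014) = 0.0000. V = [p*·0.0000 + (1−p*)·0.0000]/1.24 = 0.0000. B = V − Δ·S = 0.0000.
(2,1): S=36.7164. Δ = (V_up−V_dn)/(S_up−S_dn) = (19.7927−0.0000)/(46.2627−22.7642) = 0.8423. V = [p*·19.7927 + (1−p*)·0.0000]/1.24 = 15.4630. B = V − Δ·S = -15.4630.
(2,2): S=74.6172. Δ = (V_up−V_dn)/(S_up−S_dn) = (67.5477−19.7927)/(94.0177−46.2627) = 1.0000. V = [p*·67.5477 + (1−p*)·19.7927]/1.24 = 53.2704. B = V − Δ·S = -21.3468.
(1,0): S=29.1400. Δ = (V_up−V_dn)/(S_up−S_dn) = (15.4630−0.0000)/(36.7164−18.0668) = 0.8291. V = [p*·15.4630 + (1−p*)·0.0000]/1.24 = 12.0805. B = V − Δ·S = -12.0805.
(1,1): S=59.2200. Δ = (V_up−V_dn)/(S_up−S_dn) = (53.2704−15.4630)/(74.6172−36.7164) = 0.9975. V = [p*·53.2704 + (1−p*)·15.4630]/1.24 = 42.0072. B = V − Δ·S = -17.0669.
(0,0): S=47.0000. Δ = (V_up−V_dn)/(S_up−S_dn) = (42.0072−12.0805)/(59.2200−29.1400) = 0.9949. V = [p*·42.0072 + (1−p*)·12.0805]/1.24 = 33.1226. B = V − Δ·S = -13.6379.
Self-financing check: at every node Δ·S+B equals the discounted successor values.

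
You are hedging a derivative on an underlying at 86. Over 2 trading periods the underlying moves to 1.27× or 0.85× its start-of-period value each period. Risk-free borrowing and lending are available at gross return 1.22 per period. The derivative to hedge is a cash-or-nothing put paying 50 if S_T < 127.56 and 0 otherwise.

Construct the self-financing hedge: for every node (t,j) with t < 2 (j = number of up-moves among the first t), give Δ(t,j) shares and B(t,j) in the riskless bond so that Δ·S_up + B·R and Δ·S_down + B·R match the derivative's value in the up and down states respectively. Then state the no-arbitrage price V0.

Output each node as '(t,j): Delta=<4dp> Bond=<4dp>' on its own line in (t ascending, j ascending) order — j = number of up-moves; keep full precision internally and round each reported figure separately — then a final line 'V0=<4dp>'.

(0,0): Delta=-0.9996 Bond=93.4856
(1,0): Delta=0.0000 Bond=40.9836
(1,1): Delta=-1.0900 Bond=123.9266
V0=7.5223

Risk-neutral probability p* = (R−d)/(u−d) = (1.22−0.85)/(1.27−0.85) = 0.8810.
Terminal values V(2,·): V(2,0)=50.0000, V(2,1)=50.0000, V(2,2)=0.0000
  t=1,j=0: stock 73.1000 → up 92.8370 (V=50.0000), down 62.1350 (V=50.0000). Price 40.9836; hedge Δ=0.0000, bond B=40.9836.
  t=1,j=1: stock 109.2200 → up 138.7094 (V=0.0000), down 92.8370 (V=50.0000). Price 4.8790; hedge Δ=-1.0900, bond B=123.9266.
  t=0,j=0: stock 86.0000 → up 109.2200 (V=4.8790), down 73.1000 (V=40.9836). Price 7.5223; hedge Δ=-0.9996, bond B=93.4856.
Each (Δ,B) replicates both successor values, so the strategy is self-financing and V0 is arbitrage-free.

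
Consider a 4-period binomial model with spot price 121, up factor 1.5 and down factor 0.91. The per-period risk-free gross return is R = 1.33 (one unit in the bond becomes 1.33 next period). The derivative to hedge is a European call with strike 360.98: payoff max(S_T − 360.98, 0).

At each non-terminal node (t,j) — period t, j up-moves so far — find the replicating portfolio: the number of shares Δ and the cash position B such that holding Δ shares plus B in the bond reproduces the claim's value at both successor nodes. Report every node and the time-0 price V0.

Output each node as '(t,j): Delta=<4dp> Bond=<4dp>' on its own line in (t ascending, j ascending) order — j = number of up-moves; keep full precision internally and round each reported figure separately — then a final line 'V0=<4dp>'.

(0,0): Delta=0.5453 Bond=-43.9144
(1,0): Delta=0.0469 Bond=-3.5353
(1,1): Delta=0.6676 Bond=-80.6159
(2,0): Delta=0.0000 Bond=0.0000
(2,1): Delta=0.0584 Bond=-6.6050
(2,2): Delta=0.8172 Bond=-147.9439
(3,0): Delta=0.0000 Bond=0.0000
(3,1): Delta=0.0000 Bond=0.0000
(3,2): Delta=0.0728 Bond=-12.3404
(3,3): Delta=1.0000 Bond=-271.4135
V0=22.0612

Risk-neutral probability p* = (R−d)/(u−d) = (1.33−0.91)/(1.5−0.91) = 0.7119.
Terminal payoffs: V(4,0)=0.0000, V(4,1)=0.0000, V(4,2)=0.0000, V(4,3)=10.6413, V(4,4)=251.5825
Node (3,0) S=91.1821: V=(p*·0.0000+(1−p*)·0.0000)/1.33=0.0000; Δ=(0.0000−0.0000)/(136.7731−82.9757)=0.0000; B=V−Δ·S=0.0000
Node (3,1) S=150.3002: V=(p*·0.0000+(1−p*)·0.0000)/1.33=0.0000; Δ=(0.0000−0.0000)/(225.4502−136.7731)=0.0000; B=V−Δ·S=0.0000
Node (3,2) S=247.7475: V=(p*·10.6413+(1−p*)·0.0000)/1.33=5.6956; Δ=(10.6413−0.0000)/(371.6213−225.4502)=0.0728; B=V−Δ·S=-12.3404
Node (3,3) S=408.3750: V=(p*·251.5825+(1−p*)·10.6413)/1.33=136.9615; Δ=(251.5825−10.6413)/(612.5625−371.6213)=1.0000; B=V−Δ·S=-271.4135
Node (2,0) S=100.2001: V=(p*·0.0000+(1−p*)·0.0000)/1.33=0.0000; Δ=(0.0000−0.0000)/(150.3002−91.1821)=0.0000; B=V−Δ·S=0.0000
Node (2,1) S=165.1650: V=(p*·5.6956+(1−p*)·0.0000)/1.33=3.0485; Δ=(5.6956−0.0000)/(247.7475−150.3002)=0.0584; B=V−Δ·S=-6.6050
Node (2,2) S=272.2500: V=(p*·136.9615+(1−p*)·5.6956)/1.33=74.5407; Δ=(136.9615−5.6956)/(408.3750−247.7475)=0.8172; B=V−Δ·S=-147.9439
Node (1,0) S=110.1100: V=(p*·3.0485+(1−p*)·0.0000)/1.33=1.6317; Δ=(3.0485−0.0000)/(165.1650−100.2001)=0.0469; B=V−Δ·S=-3.5353
Node (1,1) S=181.5000: V=(p*·74.5407+(1−p*)·3.0485)/1.33=40.5573; Δ=(74.5407−3.0485)/(272.2500−165.1650)=0.6676; B=V−Δ·S=-80.6159
Node (0,0) S=121.0000: V=(p*·40.5573+(1−p*)·1.6317)/1.33=22.0612; Δ=(40.5573−1.6317)/(181.5000−110.1100)=0.5453; B=V−Δ·S=-43.9144
The time-0 hedge costs 22.0612, which is the no-arbitrage price.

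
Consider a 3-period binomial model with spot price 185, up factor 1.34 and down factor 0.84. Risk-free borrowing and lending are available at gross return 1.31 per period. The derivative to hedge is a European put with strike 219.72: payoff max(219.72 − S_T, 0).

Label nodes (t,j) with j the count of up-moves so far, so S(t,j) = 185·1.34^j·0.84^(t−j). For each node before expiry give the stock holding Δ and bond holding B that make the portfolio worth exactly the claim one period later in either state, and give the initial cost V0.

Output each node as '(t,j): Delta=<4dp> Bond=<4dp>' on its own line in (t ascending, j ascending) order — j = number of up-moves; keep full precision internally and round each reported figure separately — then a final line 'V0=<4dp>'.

(0,0): Delta=-0.0333 Bond=6.3764
(1,0): Delta=-0.4522 Bond=73.4501
(1,1): Delta=-0.0166 Bond=4.1980
(2,0): Delta=-1.0000 Bond=167.7252
(2,1): Delta=-0.4303 Bond=91.6555
(2,2): Delta=0.0000 Bond=0.0000
V0=0.2129

Since d<R<u, set p* = (R−d)/(u−d) = 0.9400; price each node as the discounted p*-expectation of its children.
Terminal values V(3,·): V(3,0)=110.0698, V(3,1)=44.8018, V(3,2)=0.0000, V(3,3)=0.0000
  t=2,j=0: stock 130.5360 → up 174.9182 (V=44.8018), down 109.6502 (V=110.0698). Price 37.1892; hedge Δ=-1.0000, bond B=167.7252.
  t=2,j=1: stock 208.2360 → up 279.0362 (V=0.0000), down 174.9182 (V=44.8018). Price 2.0520; hedge Δ=-0.4303, bond B=91.6555.
  t=2,j=2: stock 332.1860 → up 445.1292 (V=0.0000), down 279.0362 (V=0.0000). Price 0.0000; hedge Δ=0.0000, bond B=0.0000.
  t=1,j=0: stock 155.4000 → up 208.2360 (V=2.0520), down 130.5360 (V=37.1892). Price 3.1757; hedge Δ=-0.4522, bond B=73.4501.
  t=1,j=1: stock 247.9000 → up 332.1860 (V=0.0000), down 208.2360 (V=2.0520). Price 0.0940; hedge Δ=-0.0166, bond B=4.1980.
  t=0,j=0: stock 185.0000 → up 247.9000 (V=0.0940), down 155.4000 (V=3.1757). Price 0.2129; hedge Δ=-0.0333, bond B=6.3764.
Self-financing check: at every node Δ·S+B equals the discounted successor values.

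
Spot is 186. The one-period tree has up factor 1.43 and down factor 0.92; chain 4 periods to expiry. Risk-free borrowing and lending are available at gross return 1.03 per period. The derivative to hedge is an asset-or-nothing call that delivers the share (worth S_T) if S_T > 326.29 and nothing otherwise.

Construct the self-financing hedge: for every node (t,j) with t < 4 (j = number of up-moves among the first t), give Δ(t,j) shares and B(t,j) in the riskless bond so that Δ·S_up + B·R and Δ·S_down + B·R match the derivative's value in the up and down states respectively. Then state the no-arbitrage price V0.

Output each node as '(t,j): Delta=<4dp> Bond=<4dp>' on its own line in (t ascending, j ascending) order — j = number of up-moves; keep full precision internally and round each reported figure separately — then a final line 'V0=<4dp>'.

(0,0): Delta=0.5553 Bond=-87.7877
(1,0): Delta=0.2514 Bond=-38.4291
(1,1): Delta=1.2661 Bond=-279.4841
(2,0): Delta=0.0000 Bond=0.0000
(2,1): Delta=0.8396 Bond=-183.5163
(2,2): Delta=2.2637 Bond=-667.3319
(3,0): Delta=0.0000 Bond=0.0000
(3,1): Delta=0.0000 Bond=0.0000
(3,2): Delta=2.8039 Bond=-876.3736
(3,3): Delta=1.0000 Bond=0.0000
V0=15.4907

Since d<R<u, set p* = (R−d)/(u−d) = 0.2157; price each node as the discounted p*-expectation of its children.
Terminal values V(4,·): V(4,0)=0.0000, V(4,1)=0.0000, V(4,2)=0.0000, V(4,3)=500.3903, V(4,4)=777.7806
(3,0): S=144.8360. Δ = (V_up−V_dn)/(S_up−S_dn) = (0.0000−0.0000)/(207.1154−133.2491) = 0.0000. V = [p*·0.0000 + (1−p*)·0.0000]/1.03 = 0.0000. B = V − Δ·S = 0.0000.
(3,1): S=225.1255. Δ = (V_up−V_dn)/(S_up−S_dn) = (0.0000−0.0000)/(321.9294−207.1154) = 0.0000. V = [p*·0.0000 + (1−p*)·0.0000]/1.03 = 0.0000. B = V − Δ·S = 0.0000.
(3,2): S=349.9233. Δ = (V_up−V_dn)/(S_up−S_dn) = (500.3903−0.0000)/(500.3903−321.9294) = 2.8039. V = [p*·500.3903 + (1−p*)·0.0000]/1.03 = 104.7838. B = V − Δ·S = -876.3736.
(3,3): S=543.9025. Δ = (V_up−V_dn)/(S_up−S_dn) = (777.7806−500.3903)/(777.7806−500.3903) = 1.0000. V = [p*·777.7806 + (1−p*)·500.3903]/1.03 = 543.9025. B = V − Δ·S = 0.0000.
(2,0): S=157.4304. Δ = (V_up−V_dn)/(S_up−S_dn) = (0.0000−0.0000)/(225.1255−144.8360) = 0.0000. V = [p*·0.0000 + (1−p*)·0.0000]/1.03 = 0.0000. B = V − Δ·S = 0.0000.
(2,1): S=244.7016. Δ = (V_up−V_dn)/(S_up−S_dn) = (104.7838−0.0000)/(349.9233−225.1255) = 0.8396. V = [p*·104.7838 + (1−p*)·0.0000]/1.03 = 21.9422. B = V − Δ·S = -183.5163.
(2,2): S=380.3514. Δ = (V_up−V_dn)/(S_up−S_dn) = (543.9025−104.7838)/(543.9025−349.9233) = 2.2637. V = [p*·543.9025 + (1−p*)·104.7838]/1.03 = 193.6851. B = V − Δ·S = -667.3319.
(1,0): S=171.1200. Δ = (V_up−V_dn)/(S_up−S_dn) = (21.9422−0.0000)/(244.7016−157.4304) = 0.2514. V = [p*·21.9422 + (1−p*)·0.0000]/1.03 = 4.5948. B = V − Δ·S = -38.4291.
(1,1): S=265.9800. Δ = (V_up−V_dn)/(S_up−S_dn) = (193.6851−21.9422)/(380.3514−244.7016) = 1.2661. V = [p*·193.6851 + (1−p*)·21.9422]/1.03 = 57.2668. B = V − Δ·S = -279.4841.
(0,0): S=186.0000. Δ = (V_up−V_dn)/(S_up−S_dn) = (57.2668−4.5948)/(265.9800−171.1200) = 0.5553. V = [p*·57.2668 + (1−p*)·4.5948]/1.03 = 15.4907. B = V − Δ·S = -87.7877.
Check: Δ(0,0)·S0 + B(0,0) = 15.4907 = V0.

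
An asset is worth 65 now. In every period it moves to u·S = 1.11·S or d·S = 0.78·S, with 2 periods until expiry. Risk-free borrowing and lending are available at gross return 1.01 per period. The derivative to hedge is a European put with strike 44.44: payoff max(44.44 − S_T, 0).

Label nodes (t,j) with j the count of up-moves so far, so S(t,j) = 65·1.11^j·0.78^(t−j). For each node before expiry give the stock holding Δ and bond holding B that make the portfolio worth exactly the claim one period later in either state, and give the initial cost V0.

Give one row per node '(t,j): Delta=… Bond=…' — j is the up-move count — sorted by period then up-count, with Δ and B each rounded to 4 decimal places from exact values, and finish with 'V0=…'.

(0,0): Delta=-0.0685 Bond=4.8901
(1,0): Delta=-0.2925 Bond=16.2986
(1,1): Delta=0.0000 Bond=0.0000
V0=0.4405

Under the risk-neutral measure, an up-move has probability p* = (R−d)/(u−d) = 0.6970 and values discount at R = 1.01.
Terminal values V(2,·): V(2,0)=4.8940, V(2,1)=0.0000, V(2,2)=0.0000
(1,0): S=50.7000. Δ = (V_up−V_dn)/(S_up−S_dn) = (0.0000−4.8940)/(56.2770−39.5460) = -0.2925. V = [p*·0.0000 + (1−p*)·4.8940]/1.01 = 1.4683. B = V − Δ·S = 16.2986.
(1,1): S=72.1500. Δ = (V_up−V_dn)/(S_up−S_dn) = (0.0000−0.0000)/(80.0865−56.2770) = 0.0000. V = [p*·0.0000 + (1−p*)·0.0000]/1.01 = 0.0000. B = V − Δ·S = 0.0000.
(0,0): S=65.0000. Δ = (V_up−V_dn)/(S_up−S_dn) = (0.0000−1.4683)/(72.1500−50.7000) = -0.0685. V = [p*·0.0000 + (1−p*)·1.4683]/1.01 = 0.4405. B = V − Δ·S = 4.8901.
Check: Δ(0,0)·S0 + B(0,0) = 0.4405 = V0.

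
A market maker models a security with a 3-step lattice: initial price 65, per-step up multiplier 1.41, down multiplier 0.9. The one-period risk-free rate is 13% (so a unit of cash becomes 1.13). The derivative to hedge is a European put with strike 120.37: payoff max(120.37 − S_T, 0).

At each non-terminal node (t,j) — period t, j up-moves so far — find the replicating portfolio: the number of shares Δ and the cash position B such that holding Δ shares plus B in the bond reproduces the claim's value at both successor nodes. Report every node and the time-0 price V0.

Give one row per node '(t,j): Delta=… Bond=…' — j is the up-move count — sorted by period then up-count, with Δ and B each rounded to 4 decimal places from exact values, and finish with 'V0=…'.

Under the risk-neutral measure, an up-move has probability p* = (R−d)/(u−d) = 0.4510 and values discount at R = 1.13.
Payoff layer (t=3): V(3,0)=72.9850, V(3,1)=46.1335, V(3,2)=4.0662, V(3,3)=0.0000
(2,0): S=52.6500. Δ = (V_up−V_dn)/(S_up−S_dn) = (46.1335−72.9850)/(74.2365−47.3850) = -1.0000. V = [p*·46.1335 + (1−p*)·72.9850]/1.13 = 53.8721. B = V − Δ·S = 106.5221.
(2,1): S=82.4850. Δ = (V_up−V_dn)/(S_up−S_dn) = (4.0662−46.1335)/(116.3038−74.2365) = -1.0000. V = [p*·4.0662 + (1−p*)·46.1335]/1.13 = 24.0371. B = V − Δ·S = 106.5221.
(2,2): S=129.2265. Δ = (V_up−V_dn)/(S_up−S_dn) = (0.0000−4.0662)/(182.2094−116.3038) = -0.0617. V = [p*·0.0000 + (1−p*)·4.0662]/1.13 = 1.9756. B = V − Δ·S = 9.9484.
(1,0): S=58.5000. Δ = (V_up−V_dn)/(S_up−S_dn) = (24.0371−53.8721)/(82.4850−52.6500) = -1.0000. V = [p*·24.0371 + (1−p*)·53.8721]/1.13 = 35.7674. B = V − Δ·S = 94.2674.
(1,1): S=91.6500. Δ = (V_up−V_dn)/(S_up−S_dn) = (1.9756−24.0371)/(129.2265−82.4850) = -0.4720. V = [p*·1.9756 + (1−p*)·24.0371]/1.13 = 12.4671. B = V − Δ·S = 55.7250.
(0,0): S=65.0000. Δ = (V_up−V_dn)/(S_up−S_dn) = (12.4671−35.7674)/(91.6500−58.5000) = -0.7029. V = [p*·12.4671 + (1−p*)·35.7674]/1.13 = 22.3534. B = V − Δ·S = 68.0403.
Each (Δ,B) replicates both successor values, so the strategy is self-financing and V0 is arbitrage-free.

(0,0): Delta=-0.7029 Bond=68.0403
(1,0): Delta=-1.0000 Bond=94.2674
(1,1): Delta=-0.4720 Bond=55.7250
(2,0): Delta=-1.0000 Bond=106.5221
(2,1): Delta=-1.0000 Bond=106.5221
(2,2): Delta=-0.0617 Bond=9.9484
V0=22.3534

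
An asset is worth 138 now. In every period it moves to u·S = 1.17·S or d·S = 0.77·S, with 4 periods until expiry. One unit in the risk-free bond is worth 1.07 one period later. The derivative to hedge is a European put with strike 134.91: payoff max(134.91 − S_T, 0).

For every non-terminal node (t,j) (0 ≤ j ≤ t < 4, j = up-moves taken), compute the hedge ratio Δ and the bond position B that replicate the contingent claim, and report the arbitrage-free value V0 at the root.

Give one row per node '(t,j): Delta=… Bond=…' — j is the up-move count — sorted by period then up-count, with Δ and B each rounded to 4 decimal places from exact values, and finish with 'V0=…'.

(0,0): Delta=-0.2284 Bond=37.6456
(1,0): Delta=-0.5922 Bond=78.9451
(1,1): Delta=-0.1485 Bond=27.3927
(2,0): Delta=-1.0000 Bond=117.8356
(2,1): Delta=-0.5028 Bond=73.3499
(2,2): Delta=-0.0708 Bond=14.6303
(3,0): Delta=-1.0000 Bond=126.0841
(3,1): Delta=-1.0000 Bond=126.0841
(3,2): Delta=-0.3937 Bond=62.6178
(3,3): Delta=0.0000 Bond=0.0000
V0=6.1321

Risk-neutral probability p* = (R−d)/(u−d) = (1.07−0.77)/(1.17−0.77) = 0.7500.
Terminal values V(4,·): V(4,0)=86.3988, V(4,1)=61.1982, V(4,2)=22.9063, V(4,3)=0.0000, V(4,4)=0.0000
Node (3,0) S=63.0016: V=(p*·61.1982+(1−p*)·86.3988)/1.07=63.0826; Δ=(61.1982−86.3988)/(73.7118−48.5112)=-1.0000; B=V−Δ·S=126.0841
Node (3,1) S=95.7296: V=(p*·22.9063+(1−p*)·61.1982)/1.07=30.3545; Δ=(22.9063−61.1982)/(112.0037−73.7118)=-1.0000; B=V−Δ·S=126.0841
Node (3,2) S=145.4593: V=(p*·0.0000+(1−p*)·22.9063)/1.07=5.3519; Δ=(0.0000−22.9063)/(170.1874−112.0037)=-0.3937; B=V−Δ·S=62.6178
Node (3,3) S=221.0226: V=(p*·0.0000+(1−p*)·0.0000)/1.07=0.0000; Δ=(0.0000−0.0000)/(258.5964−170.1874)=0.0000; B=V−Δ·S=0.0000
Node (2,0) S=81.8202: V=(p*·30.3545+(1−p*)·63.0826)/1.07=36.0154; Δ=(30.3545−63.0826)/(95.7296−63.0016)=-1.0000; B=V−Δ·S=117.8356
Node (2,1) S=124.3242: V=(p*·5.3519+(1−p*)·30.3545)/1.07=10.8435; Δ=(5.3519−30.3545)/(145.4593−95.7296)=-0.5028; B=V−Δ·S=73.3499
Node (2,2) S=188.9082: V=(p*·0.0000+(1−p*)·5.3519)/1.07=1.2505; Δ=(0.0000−5.3519)/(221.0226−145.4593)=-0.0708; B=V−Δ·S=14.6303
Node (1,0) S=106.2600: V=(p*·10.8435+(1−p*)·36.0154)/1.07=16.0154; Δ=(10.8435−36.0154)/(124.3242−81.8202)=-0.5922; B=V−Δ·S=78.9451
Node (1,1) S=161.4600: V=(p*·1.2505+(1−p*)·10.8435)/1.07=3.4100; Δ=(1.2505−10.8435)/(188.9082−124.3242)=-0.1485; B=V−Δ·S=27.3927
Node (0,0) S=138.0000: V=(p*·3.4100+(1−p*)·16.0154)/1.07=6.1321; Δ=(3.4100−16.0154)/(161.4600−106.2600)=-0.2284; B=V−Δ·S=37.6456
Check: Δ(0,0)·S0 + B(0,0) = 6.1321 = V0.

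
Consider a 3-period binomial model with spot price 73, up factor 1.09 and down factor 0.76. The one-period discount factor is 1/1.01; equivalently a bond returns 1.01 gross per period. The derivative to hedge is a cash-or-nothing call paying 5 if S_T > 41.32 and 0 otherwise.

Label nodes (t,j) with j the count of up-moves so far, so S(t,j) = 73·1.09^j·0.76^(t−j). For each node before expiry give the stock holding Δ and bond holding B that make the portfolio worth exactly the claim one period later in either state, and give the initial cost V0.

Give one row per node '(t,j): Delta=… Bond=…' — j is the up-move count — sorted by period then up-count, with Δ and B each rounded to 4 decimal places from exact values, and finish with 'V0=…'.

(0,0): Delta=0.0120 Bond=3.9109
(1,0): Delta=0.0656 Bond=0.9767
(1,1): Delta=0.0000 Bond=4.9015
(2,0): Delta=0.3593 Bond=-11.4011
(2,1): Delta=0.0000 Bond=4.9505
(2,2): Delta=0.0000 Bond=4.9505
V0=4.7838

No-arbitrage ⇒ martingale measure with p* = (R−d)/(u−d) = 0.7576.
Payoff layer (t=3): V(3,0)=0.0000, V(3,1)=5.0000, V(3,2)=5.0000, V(3,3)=5.0000
  t=2,j=0: stock 42.1648 → up 45.9596 (V=5.0000), down 32.0452 (V=0.0000). Price 3.7504; hedge Δ=0.3593, bond B=-11.4011.
  t=2,j=1: stock 60.4732 → up 65.9158 (V=5.0000), down 45.9596 (V=5.0000). Price 4.9505; hedge Δ=0.0000, bond B=4.9505.
  t=2,j=2: stock 86.7313 → up 94.5371 (V=5.0000), down 65.9158 (V=5.0000). Price 4.9505; hedge Δ=0.0000, bond B=4.9505.
  t=1,j=0: stock 55.4800 → up 60.4732 (V=4.9505), down 42.1648 (V=3.7504). Price 4.6134; hedge Δ=0.0656, bond B=0.9767.
  t=1,j=1: stock 79.5700 → up 86.7313 (V=4.9505), down 60.4732 (V=4.9505). Price 4.9015; hedge Δ=0.0000, bond B=4.9015.
  t=0,j=0: stock 73.0000 → up 79.5700 (V=4.9015), down 55.4800 (V=4.6134). Price 4.7838; hedge Δ=0.0120, bond B=3.9109.
The time-0 hedge costs 4.7838, which is the no-arbitrage price.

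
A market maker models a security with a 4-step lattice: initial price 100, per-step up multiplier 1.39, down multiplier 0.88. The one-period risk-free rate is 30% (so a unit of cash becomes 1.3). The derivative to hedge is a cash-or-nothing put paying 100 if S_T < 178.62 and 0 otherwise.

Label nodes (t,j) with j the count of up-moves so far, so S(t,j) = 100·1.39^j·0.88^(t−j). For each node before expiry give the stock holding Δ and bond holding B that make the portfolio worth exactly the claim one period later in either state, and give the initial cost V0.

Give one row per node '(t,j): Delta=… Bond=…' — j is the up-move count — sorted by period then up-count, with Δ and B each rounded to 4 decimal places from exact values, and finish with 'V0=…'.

Since d<R<u, set p* = (R−d)/(u−d) = 0.8235; price each node as the discounted p*-expectation of its children.
At expiry t=4: V(4,0)=100.0000, V(4,1)=100.0000, V(4,2)=100.0000, V(4,3)=0.0000, V(4,4)=0.0000
Node (3,0) S=68.1472: V=(p*·100.0000+(1−p*)·100.0000)/1.3=76.9231; Δ=(100.0000−100.0000)/(94.7246−59.9695)=0.0000; B=V−Δ·S=76.9231
Node (3,1) S=107.6416: V=(p*·100.0000+(1−p*)·100.0000)/1.3=76.9231; Δ=(100.0000−100.0000)/(149.6218−94.7246)=0.0000; B=V−Δ·S=76.9231
Node (3,2) S=170.0248: V=(p*·0.0000+(1−p*)·100.0000)/1.3=13.5747; Δ=(0.0000−100.0000)/(236.3345−149.6218)=-1.1532; B=V−Δ·S=209.6531
Node (3,3) S=268.5619: V=(p*·0.0000+(1−p*)·0.0000)/1.3=0.0000; Δ=(0.0000−0.0000)/(373.3010−236.3345)=0.0000; B=V−Δ·S=0.0000
Node (2,0) S=77.4400: V=(p*·76.9231+(1−p*)·76.9231)/1.3=59.1716; Δ=(76.9231−76.9231)/(107.6416−68.1472)=0.0000; B=V−Δ·S=59.1716
Node (2,1) S=122.3200: V=(p*·13.5747+(1−p*)·76.9231)/1.3=19.0414; Δ=(13.5747−76.9231)/(170.0248−107.6416)=-1.0155; B=V−Δ·S=143.2540
Node (2,2) S=193.2100: V=(p*·0.0000+(1−p*)·13.5747)/1.3=1.8427; Δ=(0.0000−13.5747)/(268.5619−170.0248)=-0.1378; B=V−Δ·S=28.4597
Node (1,0) S=88.0000: V=(p*·19.0414+(1−p*)·59.1716)/1.3=20.0948; Δ=(19.0414−59.1716)/(122.3200−77.4400)=-0.8942; B=V−Δ·S=98.7815
Node (1,1) S=139.0000: V=(p*·1.8427+(1−p*)·19.0414)/1.3=3.7521; Δ=(1.8427−19.0414)/(193.2100−122.3200)=-0.2426; B=V−Δ·S=37.4750
Node (0,0) S=100.0000: V=(p*·3.7521+(1−p*)·20.0948)/1.3=5.1047; Δ=(3.7521−20.0948)/(139.0000−88.0000)=-0.3204; B=V−Δ·S=37.1491
Root portfolio cost Δ·100+B reproduces V0=5.1047.

(0,0): Delta=-0.3204 Bond=37.1491
(1,0): Delta=-0.8942 Bond=98.7815
(1,1): Delta=-0.2426 Bond=37.4750
(2,0): Delta=0.0000 Bond=59.1716
(2,1): Delta=-1.0155 Bond=143.2540
(2,2): Delta=-0.1378 Bond=28.4597
(3,0): Delta=0.0000 Bond=76.9231
(3,1): Delta=0.0000 Bond=76.9231
(3,2): Delta=-1.1532 Bond=209.6531
(3,3): Delta=0.0000 Bond=0.0000
V0=5.1047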